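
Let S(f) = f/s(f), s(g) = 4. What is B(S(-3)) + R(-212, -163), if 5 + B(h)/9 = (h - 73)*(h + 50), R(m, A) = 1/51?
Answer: -26711489/816 ≈ -32735.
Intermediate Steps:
R(m, A) = 1/51
S(f) = f/4
B(h) = -45 + 9*(-73 + h)*(50 + h) (B(h) = -45 + 9*((h - 73)*(h + 50)) = -45 + 9*((-73 + h)*(50 + h)) = -45 + 9*(-73 + h)*(50 + h))
B(S(-3)) + R(-212, -163) = (-32895 - 207*(-3)/4 + 9*((1/4)*(-3))**2) + 1/51 = (-32895 - 207*(-3/4) + 9*(-3/4)**2) + 1/51 = (-32895 + 621/4 + 9*(9/16)) + 1/51 = (-32895 + 621/4 + 81/16) + 1/51 = -523755/16 + 1/51 = -26711489/816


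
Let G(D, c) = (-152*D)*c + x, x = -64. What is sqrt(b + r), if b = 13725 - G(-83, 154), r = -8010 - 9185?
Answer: I*sqrt(1946270) ≈ 1395.1*I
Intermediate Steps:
r = -17195
G(D, c) = -64 - 152*D*c (G(D, c) = (-152*D)*c - 64 = -152*D*c - 64 = -64 - 152*D*c)
b = -1929075 (b = 13725 - (-64 - 152*(-83)*154) = 13725 - (-64 + 1942864) = 13725 - 1*1942800 = 13725 - 1942800 = -1929075)
sqrt(b + r) = sqrt(-1929075 - 17195) = sqrt(-1946270) = I*sqrt(1946270)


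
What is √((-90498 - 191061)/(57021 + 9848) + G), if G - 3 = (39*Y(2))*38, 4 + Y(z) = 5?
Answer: 7*√135128473986/66869 ≈ 38.481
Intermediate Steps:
Y(z) = 1 (Y(z) = -4 + 5 = 1)
G = 1485 (G = 3 + (39*1)*38 = 3 + 39*38 = 3 + 1482 = 1485)
√((-90498 - 191061)/(57021 + 9848) + G) = √((-90498 - 191061)/(57021 + 9848) + 1485) = √(-281559/66869 + 1485) = √(99018906/66869) = 7*√135128473986/66869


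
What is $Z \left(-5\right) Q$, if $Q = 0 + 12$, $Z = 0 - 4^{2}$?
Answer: $960$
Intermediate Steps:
$Z = -16$ ($Z = 0 - 16 = -16$)
$Q = 12$
$Z \left(-5\right) Q = \left(-16\right) \left(-5\right) 12 = 80 \cdot 12 = 960$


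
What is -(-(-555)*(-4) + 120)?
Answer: 2100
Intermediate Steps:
-(-(-555)*(-4) + 120) = -(-111*20 + 120) = -(-2220 + 120) = -1*(-2100) = 2100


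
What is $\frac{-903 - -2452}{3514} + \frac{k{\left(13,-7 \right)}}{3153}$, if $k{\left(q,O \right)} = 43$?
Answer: $\frac{5035099}{11079642} \approx 0.45445$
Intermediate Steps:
$\frac{-903 - -2452}{3514} + \frac{k{\left(13,-7 \right)}}{3153} = \frac{-903 - -2452}{3514} + \frac{43}{3153} = \left(-903 + 2452\right) \frac{1}{3514} + 43 \cdot \frac{1}{3153} = 1549 \cdot \frac{1}{3514} + \frac{43}{3153} = \frac{1549}{3514} + \frac{43}{3153} = \frac{5035099}{11079642}$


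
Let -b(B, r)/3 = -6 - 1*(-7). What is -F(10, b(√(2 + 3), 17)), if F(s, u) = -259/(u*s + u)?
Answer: -259/33 ≈ -7.8485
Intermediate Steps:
b(B, r) = -3 (b(B, r) = -3*(-6 - 1*(-7)) = -3*(-6 + 7) = -3*1 = -3)
F(s, u) = -259/(u + s*u) (F(s, u) = -259/(s*u + u) = -259/(u + s*u))
-F(10, b(√(2 + 3), 17)) = -(-259)/((-3)*(1 + 10)) = -(-259)*(-1)/(3*11) = -1*259/33 = -259/33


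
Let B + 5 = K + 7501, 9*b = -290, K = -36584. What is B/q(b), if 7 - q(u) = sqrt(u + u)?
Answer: -1832544/1021 - 174528*I*sqrt(145)/1021 ≈ -1794.9 - 2058.4*I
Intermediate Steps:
b = -290/9 (b = (1/9)*(-290) = -290/9 ≈ -32.222)
q(u) = 7 - sqrt(2)*sqrt(u) (q(u) = 7 - sqrt(u + u) = 7 - sqrt(2*u) = 7 - sqrt(2)*sqrt(u))
B = -29088 (B = -5 + (-36584 + 7501) = -5 - 29083 = -29088)
B/q(b) = -29088/(7 - sqrt(2)*sqrt(-290/9)) = -29088/(7 - sqrt(2)*I*sqrt(290)/3) = -29088/(7 - 2*I*sqrt(145)/3)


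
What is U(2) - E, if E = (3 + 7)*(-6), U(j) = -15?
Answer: 45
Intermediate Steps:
E = -60 (E = 10*(-6) = -60)
U(2) - E = -15 - 1*(-60) = -15 + 60 = 45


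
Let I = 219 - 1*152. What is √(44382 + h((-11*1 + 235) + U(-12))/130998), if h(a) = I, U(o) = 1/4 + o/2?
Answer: √761616254786394/130998 ≈ 210.67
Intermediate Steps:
U(o) = ¼ + o/2 (U(o) = 1*(¼) + o*(½) = ¼ + o/2)
I = 67 (I = 219 - 152 = 67)
h(a) = 67
√(44382 + h((-11*1 + 235) + U(-12))/130998) = √(44382 + 67/130998) = √(5813953303/130998) = √761616254786394/130998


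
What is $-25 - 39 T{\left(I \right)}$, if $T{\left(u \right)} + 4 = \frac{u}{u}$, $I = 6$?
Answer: $92$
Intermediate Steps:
$T{\left(u \right)} = -3$ ($T{\left(u \right)} = -4 + \frac{u}{u} = -4 + 1 = -3$)
$-25 - 39 T{\left(I \right)} = -25 - -117 = -25 + 117 = 92$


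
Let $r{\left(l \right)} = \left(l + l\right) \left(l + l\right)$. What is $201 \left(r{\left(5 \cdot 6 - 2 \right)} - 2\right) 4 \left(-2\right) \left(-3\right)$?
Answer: $15118416$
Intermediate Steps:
$r{\left(l \right)} = 4 l^{2}$ ($r{\left(l \right)} = 2 l 2 l = 4 l^{2}$)
$201 \left(r{\left(5 \cdot 6 - 2 \right)} - 2\right) 4 \left(-2\right) \left(-3\right) = 201 \left(4 \left(5 \cdot 6 - 2\right)^{2} - 2\right) 4 \left(-2\right) \left(-3\right) = 201 \left(4 \left(30 - 2\right)^{2} - 2\right) \left(\left(-8\right) \left(-3\right)\right) = 201 \left(4 \cdot 28^{2} - 2\right) 24 = 201 \left(4 \cdot 784 - 2\right) 24 = 201 \left(3136 - 2\right) 24 = 201 \cdot 3134 \cdot 24 = 201 \cdot 75216 = 15118416$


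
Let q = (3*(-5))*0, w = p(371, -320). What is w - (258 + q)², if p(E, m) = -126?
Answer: -66690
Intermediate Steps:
w = -126
q = 0 (q = -15*0 = 0)
w - (258 + q)² = -126 - (258 + 0)² = -126 - 1*258² = -126 - 1*66564 = -126 - 66564 = -66690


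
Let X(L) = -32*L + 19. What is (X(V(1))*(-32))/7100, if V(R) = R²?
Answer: 104/1775 ≈ 0.058592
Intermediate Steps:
X(L) = 19 - 32*L
(X(V(1))*(-32))/7100 = ((19 - 32*1²)*(-32))/7100 = ((19 - 32*1)*(-32))*(1/7100) = ((19 - 32)*(-32))*(1/7100) = -13*(-32)*(1/7100) = 416*(1/7100) = 104/1775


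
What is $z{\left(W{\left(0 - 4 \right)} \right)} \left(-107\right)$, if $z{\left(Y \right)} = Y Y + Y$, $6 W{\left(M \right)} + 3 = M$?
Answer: $- \frac{749}{36} \approx -20.806$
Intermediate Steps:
$W{\left(M \right)} = - \frac{1}{2} + \frac{M}{6}$
$z{\left(Y \right)} = Y + Y^{2}$ ($z{\left(Y \right)} = Y^{2} + Y = Y + Y^{2}$)
$z{\left(W{\left(0 - 4 \right)} \right)} \left(-107\right) = \left(- \frac{1}{2} + \frac{0 - 4}{6}\right) \left(1 + \left(- \frac{1}{2} + \frac{0 - 4}{6}\right)\right) \left(-107\right) = \left(- \frac{1}{2} + \frac{1}{6} \left(-4\right)\right) \left(1 + \left(- \frac{1}{2} + \frac{1}{6} \left(-4\right)\right)\right) \left(-107\right) = \left(- \frac{1}{2} - \frac{2}{3}\right) \left(1 - \frac{7}{6}\right) \left(-107\right) = - \frac{7 \left(1 - \frac{7}{6}\right)}{6} \left(-107\right) = \left(- \frac{7}{6}\right) \left(- \frac{1}{6}\right) \left(-107\right) = \frac{7}{36} \left(-107\right) = - \frac{749}{36}$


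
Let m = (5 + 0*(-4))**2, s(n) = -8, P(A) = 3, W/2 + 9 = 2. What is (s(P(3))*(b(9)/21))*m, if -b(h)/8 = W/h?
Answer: -3200/27 ≈ -118.52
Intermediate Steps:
W = -14 (W = -18 + 2*2 = -18 + 4 = -14)
m = 25 (m = (5 + 0)**2 = 5**2 = 25)
b(h) = 112/h (b(h) = -(-112)/h = 112/h)
(s(P(3))*(b(9)/21))*m = -8*112/9/21*25 = -8*112*(1/9)/21*25 = -896/(9*21)*25 = -8*16/27*25 = -128/27*25 = -3200/27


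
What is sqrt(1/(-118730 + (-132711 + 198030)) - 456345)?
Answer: 2*I*sqrt(325457829394289)/53411 ≈ 675.53*I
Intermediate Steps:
sqrt(1/(-118730 + (-132711 + 198030)) - 456345) = sqrt(1/(-118730 + 65319) - 456345) = sqrt(1/(-53411) - 456345) = sqrt(-1/53411 - 456345) = sqrt(-24373842796/53411) = 2*I*sqrt(325457829394289)/53411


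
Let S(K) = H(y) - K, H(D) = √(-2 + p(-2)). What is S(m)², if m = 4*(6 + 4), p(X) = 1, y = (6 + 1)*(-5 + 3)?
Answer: (40 - I)² ≈ 1599.0 - 80.0*I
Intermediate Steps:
y = -14 (y = 7*(-2) = -14)
H(D) = I (H(D) = √(-2 + 1) = √(-1) = I)
m = 40 (m = 4*10 = 40)
S(K) = I - K
S(m)² = (I - 1*40)² = (I - 40)² = (-40 + I)²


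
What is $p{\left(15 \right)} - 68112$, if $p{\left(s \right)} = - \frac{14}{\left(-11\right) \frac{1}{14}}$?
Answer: $- \frac{749036}{11} \approx -68094.0$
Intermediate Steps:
$p{\left(s \right)} = \frac{196}{11}$ ($p{\left(s \right)} = - \frac{14}{\left(-11\right) \frac{1}{14}} = - \frac{14}{- \frac{11}{14}} = \left(-14\right) \left(- \frac{14}{11}\right) = \frac{196}{11}$)
$p{\left(15 \right)} - 68112 = \frac{196}{11} - 68112 = - \frac{749036}{11}$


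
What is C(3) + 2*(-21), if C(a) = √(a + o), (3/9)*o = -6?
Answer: -42 + I*√15 ≈ -42.0 + 3.873*I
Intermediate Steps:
o = -18 (o = 3*(-6) = -18)
C(a) = √(-18 + a) (C(a) = √(a - 18) = √(-18 + a))
C(3) + 2*(-21) = √(-18 + 3) + 2*(-21) = √(-15) - 42 = I*√15 - 42 = -42 + I*√15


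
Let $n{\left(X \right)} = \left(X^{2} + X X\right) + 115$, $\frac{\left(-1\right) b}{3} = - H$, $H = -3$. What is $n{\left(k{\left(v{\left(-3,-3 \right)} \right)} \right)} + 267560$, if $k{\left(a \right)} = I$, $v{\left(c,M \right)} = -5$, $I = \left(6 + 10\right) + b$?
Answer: $267773$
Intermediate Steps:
$b = -9$ ($b = - 3 \left(\left(-1\right) \left(-3\right)\right) = \left(-3\right) 3 = -9$)
$I = 7$ ($I = \left(6 + 10\right) - 9 = 16 - 9 = 7$)
$k{\left(a \right)} = 7$
$n{\left(X \right)} = 115 + 2 X^{2}$ ($n{\left(X \right)} = \left(X^{2} + X^{2}\right) + 115 = 2 X^{2} + 115 = 115 + 2 X^{2}$)
$n{\left(k{\left(v{\left(-3,-3 \right)} \right)} \right)} + 267560 = \left(115 + 2 \cdot 7^{2}\right) + 267560 = \left(115 + 2 \cdot 49\right) + 267560 = \left(115 + 98\right) + 267560 = 213 + 267560 = 267773$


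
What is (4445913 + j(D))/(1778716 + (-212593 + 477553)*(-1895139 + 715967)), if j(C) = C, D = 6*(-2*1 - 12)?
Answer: -4445829/312431634404 ≈ -1.4230e-5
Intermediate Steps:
D = -84 (D = 6*(-2 - 12) = 6*(-14) = -84)
(4445913 + j(D))/(1778716 + (-212593 + 477553)*(-1895139 + 715967)) = (4445913 - 84)/(1778716 + (-212593 + 477553)*(-1895139 + 715967)) = 4445829/(1778716 + 264960*(-1179172)) = 4445829/(1778716 - 312433413120) = 4445829/(-312431634404) = 4445829*(-1/312431634404) = -4445829/312431634404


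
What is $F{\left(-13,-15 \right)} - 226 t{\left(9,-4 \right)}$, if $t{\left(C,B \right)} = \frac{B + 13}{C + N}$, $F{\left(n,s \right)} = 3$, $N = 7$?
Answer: $- \frac{993}{8} \approx -124.13$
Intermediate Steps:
$t{\left(C,B \right)} = \frac{13 + B}{7 + C}$ ($t{\left(C,B \right)} = \frac{B + 13}{C + 7} = \frac{13 + B}{7 + C}$)
$F{\left(-13,-15 \right)} - 226 t{\left(9,-4 \right)} = 3 - 226 \frac{13 - 4}{7 + 9} = 3 - 226 \cdot \frac{1}{16} \cdot 9 = 3 - \frac{1017}{8} = - \frac{993}{8}$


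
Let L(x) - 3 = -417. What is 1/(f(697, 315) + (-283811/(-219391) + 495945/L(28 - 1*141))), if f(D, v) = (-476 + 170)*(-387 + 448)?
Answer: -10091986/200453496425 ≈ -5.0346e-5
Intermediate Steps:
L(x) = -414 (L(x) = 3 - 417 = -414)
f(D, v) = -18666 (f(D, v) = -306*61 = -18666)
1/(f(697, 315) + (-283811/(-219391) + 495945/L(28 - 1*141))) = 1/(-18666 + (-283811/(-219391) + 495945/(-414))) = 1/(-18666 + (-283811*(-1/219391) + 495945*(-1/414))) = 1/(-18666 + (283811/219391 - 55105/46)) = 1/(-18666 - 12076485749/10091986) = 1/(-200453496425/10091986) = -10091986/200453496425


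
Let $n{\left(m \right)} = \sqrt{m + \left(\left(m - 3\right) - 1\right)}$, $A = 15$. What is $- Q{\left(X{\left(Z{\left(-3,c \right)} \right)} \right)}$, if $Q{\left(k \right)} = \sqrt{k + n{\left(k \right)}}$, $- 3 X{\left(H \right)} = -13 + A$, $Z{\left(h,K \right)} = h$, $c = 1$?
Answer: $- \frac{\sqrt{-6 + 12 i \sqrt{3}}}{3} \approx -0.93194 - 1.239 i$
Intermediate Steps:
$n{\left(m \right)} = \sqrt{-4 + 2 m}$ ($n{\left(m \right)} = \sqrt{m + \left(\left(-3 + m\right) - 1\right)} = \sqrt{m + \left(-4 + m\right)} = \sqrt{-4 + 2 m}$)
$X{\left(H \right)} = - \frac{2}{3}$ ($X{\left(H \right)} = - \frac{-13 + 15}{3} = \left(- \frac{1}{3}\right) 2 = - \frac{2}{3}$)
$Q{\left(k \right)} = \sqrt{k + \sqrt{-4 + 2 k}}$
$- Q{\left(X{\left(Z{\left(-3,c \right)} \right)} \right)} = - \sqrt{- \frac{2}{3} + \sqrt{2} \sqrt{-2 - \frac{2}{3}}} = - \sqrt{- \frac{2}{3} + \sqrt{2} \sqrt{- \frac{8}{3}}} = - \sqrt{- \frac{2}{3} + \sqrt{2} \frac{2 i \sqrt{6}}{3}} = - \sqrt{- \frac{2}{3} + \frac{4 i \sqrt{3}}{3}}$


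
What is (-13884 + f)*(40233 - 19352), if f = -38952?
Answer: -1103268516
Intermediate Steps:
(-13884 + f)*(40233 - 19352) = (-13884 - 38952)*(40233 - 19352) = -52836*20881 = -1103268516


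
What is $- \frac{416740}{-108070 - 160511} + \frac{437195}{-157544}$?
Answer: $- \frac{51767383735}{42313325064} \approx -1.2234$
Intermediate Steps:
$- \frac{416740}{-108070 - 160511} + \frac{437195}{-157544} = - \frac{416740}{-268581} + 437195 \left(- \frac{1}{157544}\right) = \left(-416740\right) \left(- \frac{1}{268581}\right) - \frac{437195}{157544} = \frac{416740}{268581} - \frac{437195}{157544} = - \frac{51767383735}{42313325064}$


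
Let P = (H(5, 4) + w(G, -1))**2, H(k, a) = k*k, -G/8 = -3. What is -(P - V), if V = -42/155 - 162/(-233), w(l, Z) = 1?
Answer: -24398416/36115 ≈ -675.58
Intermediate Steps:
G = 24 (G = -8*(-3) = 24)
H(k, a) = k**2
P = 676 (P = (5**2 + 1)**2 = (25 + 1)**2 = 26**2 = 676)
V = 15324/36115 (V = -42*1/155 - 162*(-1/233) = -42/155 + 162/233 = 15324/36115 ≈ 0.42431)
-(P - V) = -(676 - 1*15324/36115) = -(676 - 15324/36115) = -1*24398416/36115 = -24398416/36115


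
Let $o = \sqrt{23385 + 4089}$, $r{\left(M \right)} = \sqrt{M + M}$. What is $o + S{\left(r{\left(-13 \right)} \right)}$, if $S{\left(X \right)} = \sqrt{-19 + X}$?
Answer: $\sqrt{27474} + \sqrt{-19 + i \sqrt{26}} \approx 166.33 + 4.3973 i$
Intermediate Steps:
$r{\left(M \right)} = \sqrt{2} \sqrt{M}$ ($r{\left(M \right)} = \sqrt{2 M} = \sqrt{2} \sqrt{M}$)
$o = \sqrt{27474} \approx 165.75$
$o + S{\left(r{\left(-13 \right)} \right)} = \sqrt{27474} + \sqrt{-19 + \sqrt{2} \sqrt{-13}} = \sqrt{27474} + \sqrt{-19 + \sqrt{2} i \sqrt{13}} = \sqrt{27474} + \sqrt{-19 + i \sqrt{26}}$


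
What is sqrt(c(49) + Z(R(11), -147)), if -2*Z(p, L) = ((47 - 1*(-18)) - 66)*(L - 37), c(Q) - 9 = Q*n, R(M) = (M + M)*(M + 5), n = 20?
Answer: sqrt(897) ≈ 29.950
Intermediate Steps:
R(M) = 2*M*(5 + M) (R(M) = (2*M)*(5 + M) = 2*M*(5 + M))
c(Q) = 9 + 20*Q (c(Q) = 9 + Q*20 = 9 + 20*Q)
Z(p, L) = -37/2 + L/2 (Z(p, L) = -((47 - 1*(-18)) - 66)*(L - 37)/2 = -((47 + 18) - 66)*(-37 + L)/2 = -(65 - 66)*(-37 + L)/2 = -(-1)*(-37 + L)/2 = -(37 - L)/2 = -37/2 + L/2)
sqrt(c(49) + Z(R(11), -147)) = sqrt((9 + 20*49) + (-37/2 + (1/2)*(-147))) = sqrt((9 + 980) + (-37/2 - 147/2)) = sqrt(989 - 92) = sqrt(897)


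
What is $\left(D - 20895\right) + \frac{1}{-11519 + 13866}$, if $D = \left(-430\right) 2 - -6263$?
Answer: $- \frac{36359723}{2347} \approx -15492.0$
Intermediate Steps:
$D = 5403$ ($D = -860 + 6263 = 5403$)
$\left(D - 20895\right) + \frac{1}{-11519 + 13866} = \left(5403 - 20895\right) + \frac{1}{-11519 + 13866} = -15492 + \frac{1}{2347} = - \frac{36359723}{2347}$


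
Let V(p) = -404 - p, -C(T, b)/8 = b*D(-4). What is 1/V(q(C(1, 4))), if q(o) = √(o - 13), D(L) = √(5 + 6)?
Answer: I/(√(13 + 32*√11) - 404*I) ≈ -0.0024734 + 6.6824e-5*I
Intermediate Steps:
D(L) = √11
C(T, b) = -8*b*√11
q(o) = √(-13 + o)
1/V(q(C(1, 4))) = 1/(-404 - √(-13 - 8*4*√11)) = 1/(-404 - √(-13 - 32*√11))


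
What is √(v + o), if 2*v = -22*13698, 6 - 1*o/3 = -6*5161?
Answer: 3*I*√6418 ≈ 240.34*I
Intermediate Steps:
o = 92916 (o = 18 - (-18)*5161 = 18 - 3*(-30966) = 18 + 92898 = 92916)
v = -150678 (v = (-22*13698)/2 = (½)*(-301356) = -150678)
√(v + o) = √(-150678 + 92916) = √(-57762) = 3*I*√6418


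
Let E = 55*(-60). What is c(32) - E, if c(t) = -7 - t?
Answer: 3261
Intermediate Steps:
E = -3300
c(32) - E = (-7 - 1*32) - 1*(-3300) = (-7 - 32) + 3300 = -39 + 3300 = 3261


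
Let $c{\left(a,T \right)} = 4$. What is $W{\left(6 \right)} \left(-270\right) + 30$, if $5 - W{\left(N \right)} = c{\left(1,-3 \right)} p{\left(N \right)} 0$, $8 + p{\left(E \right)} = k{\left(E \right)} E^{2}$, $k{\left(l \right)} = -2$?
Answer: $-1320$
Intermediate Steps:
$p{\left(E \right)} = -8 - 2 E^{2}$
$W{\left(N \right)} = 5$ ($W{\left(N \right)} = 5 - 4 \left(-8 - 2 N^{2}\right) 0 = 5 - \left(-32 - 8 N^{2}\right) 0 = 5 - 0 = 5 + 0 = 5$)
$W{\left(6 \right)} \left(-270\right) + 30 = 5 \left(-270\right) + 30 = -1350 + 30 = -1320$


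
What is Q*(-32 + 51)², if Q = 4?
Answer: 1444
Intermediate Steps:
Q*(-32 + 51)² = 4*(-32 + 51)² = 4*19² = 4*361 = 1444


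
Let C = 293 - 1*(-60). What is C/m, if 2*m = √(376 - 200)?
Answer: 353*√11/22 ≈ 53.217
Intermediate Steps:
C = 353 (C = 293 + 60 = 353)
m = 2*√11 (m = √(376 - 200)/2 = √176/2 = (4*√11)/2 = 2*√11 ≈ 6.6332)
C/m = 353/((2*√11)) = 353*(√11/22) = 353*√11/22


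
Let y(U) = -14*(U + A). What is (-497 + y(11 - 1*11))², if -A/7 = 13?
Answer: 603729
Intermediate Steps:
A = -91 (A = -7*13 = -91)
y(U) = 1274 - 14*U (y(U) = -14*(U - 91) = -14*(-91 + U) = 1274 - 14*U)
(-497 + y(11 - 1*11))² = (-497 + (1274 - 14*(11 - 1*11)))² = (-497 + (1274 - 14*(11 - 11)))² = (-497 + (1274 - 14*0))² = (-497 + (1274 + 0))² = (-497 + 1274)² = 777² = 603729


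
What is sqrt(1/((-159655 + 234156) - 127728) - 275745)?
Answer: 2*I*sqrt(195304222526833)/53227 ≈ 525.11*I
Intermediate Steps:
sqrt(1/((-159655 + 234156) - 127728) - 275745) = sqrt(1/(74501 - 127728) - 275745) = sqrt(1/(-53227) - 275745) = sqrt(-1/53227 - 275745) = sqrt(-14677079116/53227) = 2*I*sqrt(195304222526833)/53227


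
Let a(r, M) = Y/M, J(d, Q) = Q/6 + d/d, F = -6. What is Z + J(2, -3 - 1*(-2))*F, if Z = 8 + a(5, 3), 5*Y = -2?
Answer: 43/15 ≈ 2.8667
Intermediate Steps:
Y = -⅖ (Y = (⅕)*(-2) = -⅖ ≈ -0.40000)
J(d, Q) = 1 + Q/6 (J(d, Q) = Q*(⅙) + 1 = Q/6 + 1 = 1 + Q/6)
a(r, M) = -2/(5*M)
Z = 118/15 (Z = 8 - ⅖/3 = 8 - ⅖*⅓ = 8 - 2/15 = 118/15 ≈ 7.8667)
Z + J(2, -3 - 1*(-2))*F = 118/15 + (1 + (-3 - 1*(-2))/6)*(-6) = 118/15 + (1 + (-3 + 2)/6)*(-6) = 118/15 + (1 + (⅙)*(-1))*(-6) = 118/15 + (1 - ⅙)*(-6) = 118/15 + (⅚)*(-6) = 118/15 - 5 = 43/15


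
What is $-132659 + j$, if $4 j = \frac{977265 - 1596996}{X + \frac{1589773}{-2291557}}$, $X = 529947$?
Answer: $- \frac{92058132687393169}{693944095832} \approx -1.3266 \cdot 10^{5}$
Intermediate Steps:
$j = - \frac{202878415881}{693944095832}$ ($j = \frac{\left(977265 - 1596996\right) \frac{1}{529947 + \frac{1589773}{-2291557}}}{4} = \frac{\left(-619731\right) \frac{1}{529947 + 1589773 \left(- \frac{1}{2291557}\right)}}{4} = \frac{\left(-619731\right) \frac{1}{529947 - \frac{1589773}{2291557}}}{4} = \frac{\left(-619731\right) \frac{1}{\frac{1214402167706}{2291557}}}{4} = \frac{\left(-619731\right) \frac{2291557}{1214402167706}}{4} = \frac{1}{4} \left(- \frac{202878415881}{173486023958}\right) = - \frac{202878415881}{693944095832} \approx -0.29236$)
$-132659 + j = -132659 - \frac{202878415881}{693944095832} = - \frac{92058132687393169}{693944095832}$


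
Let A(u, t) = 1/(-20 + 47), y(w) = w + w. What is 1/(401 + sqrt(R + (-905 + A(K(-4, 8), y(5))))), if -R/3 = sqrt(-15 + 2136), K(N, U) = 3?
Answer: 1/(401 + sqrt(-24434/27 - 3*sqrt(2121))) ≈ 0.0024777 - 0.00019956*I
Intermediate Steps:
y(w) = 2*w
A(u, t) = 1/27
R = -3*sqrt(2121) (R = -3*sqrt(-15 + 2136) = -3*sqrt(2121) ≈ -138.16)
1/(401 + sqrt(R + (-905 + A(K(-4, 8), y(5))))) = 1/(401 + sqrt(-3*sqrt(2121) + (-905 + 1/27))) = 1/(401 + sqrt(-3*sqrt(2121) - 24434/27)) = 1/(401 + sqrt(-24434/27 - 3*sqrt(2121)))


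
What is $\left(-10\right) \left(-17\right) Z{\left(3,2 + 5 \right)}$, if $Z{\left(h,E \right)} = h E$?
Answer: $3570$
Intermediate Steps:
$Z{\left(h,E \right)} = E h$
$\left(-10\right) \left(-17\right) Z{\left(3,2 + 5 \right)} = \left(-10\right) \left(-17\right) \left(2 + 5\right) 3 = 170 \cdot 7 \cdot 3 = 170 \cdot 21 = 3570$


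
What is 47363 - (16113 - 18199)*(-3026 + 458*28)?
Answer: 20485991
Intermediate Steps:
47363 - (16113 - 18199)*(-3026 + 458*28) = 47363 - (-2086)*(-3026 + 12824) = 47363 - (-2086)*9798 = 47363 - 1*(-20438628) = 47363 + 20438628 = 20485991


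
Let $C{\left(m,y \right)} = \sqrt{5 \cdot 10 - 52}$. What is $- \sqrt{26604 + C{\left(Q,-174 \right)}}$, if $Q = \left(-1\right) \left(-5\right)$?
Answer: $- \sqrt{26604 + i \sqrt{2}} \approx -163.11 - 0.0043352 i$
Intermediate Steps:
$Q = 5$
$C{\left(m,y \right)} = i \sqrt{2}$ ($C{\left(m,y \right)} = \sqrt{50 - 52} = \sqrt{-2} = i \sqrt{2}$)
$- \sqrt{26604 + C{\left(Q,-174 \right)}} = - \sqrt{26604 + i \sqrt{2}}$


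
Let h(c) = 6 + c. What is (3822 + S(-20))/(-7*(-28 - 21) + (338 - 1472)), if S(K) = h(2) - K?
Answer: -550/113 ≈ -4.8673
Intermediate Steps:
S(K) = 8 - K (S(K) = (6 + 2) - K = 8 - K)
(3822 + S(-20))/(-7*(-28 - 21) + (338 - 1472)) = (3822 + (8 - 1*(-20)))/(-7*(-28 - 21) + (338 - 1472)) = (3822 + (8 + 20))/(-7*(-49) - 1134) = (3822 + 28)/(343 - 1134) = 3850/(-791) = 3850*(-1/791) = -550/113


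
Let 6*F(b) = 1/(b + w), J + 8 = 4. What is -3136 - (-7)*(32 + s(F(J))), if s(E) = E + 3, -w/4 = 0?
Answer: -69391/24 ≈ -2891.3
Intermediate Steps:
J = -4 (J = -8 + 4 = -4)
w = 0 (w = -4*0 = 0)
F(b) = 1/(6*b) (F(b) = 1/(6*(b + 0)) = 1/(6*b))
s(E) = 3 + E
-3136 - (-7)*(32 + s(F(J))) = -3136 - (-7)*(32 + (3 + (⅙)/(-4))) = -3136 - (-7)*(32 + (3 + (⅙)*(-¼))) = -3136 - (-7)*(32 + (3 - 1/24)) = -3136 - (-7)*(32 + 71/24) = -3136 - (-7)*839/24 = -3136 - 1*(-5873/24) = -3136 + 5873/24 = -69391/24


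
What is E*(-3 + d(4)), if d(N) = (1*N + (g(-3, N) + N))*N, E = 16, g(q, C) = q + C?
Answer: 528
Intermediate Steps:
g(q, C) = C + q
d(N) = N*(-3 + 3*N) (d(N) = (1*N + ((N - 3) + N))*N = (N + ((-3 + N) + N))*N = (N + (-3 + 2*N))*N = (-3 + 3*N)*N = N*(-3 + 3*N))
E*(-3 + d(4)) = 16*(-3 + 3*4*(-1 + 4)) = 16*(-3 + 3*4*3) = 16*(-3 + 36) = 16*33 = 528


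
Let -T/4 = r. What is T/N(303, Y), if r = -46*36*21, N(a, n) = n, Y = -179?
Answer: -139104/179 ≈ -777.12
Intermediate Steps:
r = -34776 (r = -1656*21 = -34776)
T = 139104 (T = -4*(-34776) = 139104)
T/N(303, Y) = 139104/(-179) = 139104*(-1/179) = -139104/179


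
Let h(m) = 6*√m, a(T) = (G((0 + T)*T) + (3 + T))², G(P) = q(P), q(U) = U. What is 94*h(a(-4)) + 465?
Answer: 8925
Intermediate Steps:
G(P) = P
a(T) = (3 + T + T²)² (a(T) = ((0 + T)*T + (3 + T))² = (T*T + (3 + T))² = (T² + (3 + T))² = (3 + T + T²)²)
94*h(a(-4)) + 465 = 94*(6*√((3 - 4 + (-4)²)²)) + 465 = 94*(6*√((3 - 4 + 16)²)) + 465 = 94*(6*√(15²)) + 465 = 94*(6*√225) + 465 = 94*(6*15) + 465 = 94*90 + 465 = 8460 + 465 = 8925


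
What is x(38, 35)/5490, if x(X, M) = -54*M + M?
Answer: -371/1098 ≈ -0.33789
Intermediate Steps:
x(X, M) = -53*M
x(38, 35)/5490 = -53*35/5490 = -1855*1/5490 = -371/1098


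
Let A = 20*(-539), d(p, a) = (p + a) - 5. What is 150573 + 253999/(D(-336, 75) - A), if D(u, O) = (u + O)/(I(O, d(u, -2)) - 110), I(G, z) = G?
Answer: 56859382418/377561 ≈ 1.5060e+5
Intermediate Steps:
d(p, a) = -5 + a + p (d(p, a) = (a + p) - 5 = -5 + a + p)
A = -10780
D(u, O) = (O + u)/(-110 + O) (D(u, O) = (u + O)/(O - 110) = (O + u)/(-110 + O))
150573 + 253999/(D(-336, 75) - A) = 150573 + 253999/((75 - 336)/(-110 + 75) - 1*(-10780)) = 150573 + 253999/(-261/(-35) + 10780) = 150573 + 253999/(-1/35*(-261) + 10780) = 150573 + 253999/(261/35 + 10780) = 150573 + 253999/(377561/35) = 150573 + 253999*(35/377561) = 150573 + 8889965/377561 = 56859382418/377561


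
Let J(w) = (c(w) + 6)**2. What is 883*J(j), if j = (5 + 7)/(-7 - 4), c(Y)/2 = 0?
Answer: 31788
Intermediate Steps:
c(Y) = 0 (c(Y) = 2*0 = 0)
j = -12/11 (j = 12/(-11) = 12*(-1/11) = -12/11 ≈ -1.0909)
J(w) = 36 (J(w) = (0 + 6)**2 = 6**2 = 36)
883*J(j) = 883*36 = 31788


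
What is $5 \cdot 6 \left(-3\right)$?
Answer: $-90$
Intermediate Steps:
$5 \cdot 6 \left(-3\right) = 30 \left(-3\right) = -90$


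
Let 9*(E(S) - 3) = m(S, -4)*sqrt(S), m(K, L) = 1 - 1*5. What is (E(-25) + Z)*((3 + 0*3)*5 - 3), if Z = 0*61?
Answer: 36 - 80*I/3 ≈ 36.0 - 26.667*I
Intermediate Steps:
Z = 0
m(K, L) = -4 (m(K, L) = 1 - 5 = -4)
E(S) = 3 - 4*sqrt(S)/9 (E(S) = 3 + (-4*sqrt(S))/9 = 3 - 4*sqrt(S)/9)
(E(-25) + Z)*((3 + 0*3)*5 - 3) = ((3 - 20*I/9) + 0)*((3 + 0*3)*5 - 3) = ((3 - 20*I/9) + 0)*((3 + 0)*5 - 3) = ((3 - 20*I/9) + 0)*(3*5 - 3) = (3 - 20*I/9)*(15 - 3) = (3 - 20*I/9)*12 = 36 - 80*I/3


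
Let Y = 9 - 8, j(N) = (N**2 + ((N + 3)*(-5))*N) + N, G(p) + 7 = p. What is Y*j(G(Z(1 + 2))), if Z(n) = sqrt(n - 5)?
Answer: -90 + 42*I*sqrt(2) ≈ -90.0 + 59.397*I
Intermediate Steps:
Z(n) = sqrt(-5 + n)
G(p) = -7 + p
j(N) = N + N**2 + N*(-15 - 5*N) (j(N) = (N**2 + ((3 + N)*(-5))*N) + N = (N**2 + (-15 - 5*N)*N) + N = (N**2 + N*(-15 - 5*N)) + N = N + N**2 + N*(-15 - 5*N))
Y = 1
Y*j(G(Z(1 + 2))) = 1*(-2*(-7 + sqrt(-5 + (1 + 2)))*(7 + 2*(-7 + sqrt(-5 + (1 + 2))))) = 1*(-2*(-7 + sqrt(-5 + 3))*(7 + 2*(-7 + sqrt(-5 + 3)))) = 1*(-2*(-7 + sqrt(-2))*(7 + 2*(-7 + sqrt(-2)))) = 1*(-2*(-7 + I*sqrt(2))*(7 + 2*(-7 + I*sqrt(2)))) = 1*(-2*(-7 + I*sqrt(2))*(7 + (-14 + 2*I*sqrt(2)))) = 1*(-2*(-7 + I*sqrt(2))*(-7 + 2*I*sqrt(2))) = -2*(-7 + I*sqrt(2))*(-7 + 2*I*sqrt(2))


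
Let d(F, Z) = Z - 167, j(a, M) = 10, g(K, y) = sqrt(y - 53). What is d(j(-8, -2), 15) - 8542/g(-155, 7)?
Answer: -152 + 4271*I*sqrt(46)/23 ≈ -152.0 + 1259.4*I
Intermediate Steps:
g(K, y) = sqrt(-53 + y)
d(F, Z) = -167 + Z
d(j(-8, -2), 15) - 8542/g(-155, 7) = (-167 + 15) - 8542/sqrt(-53 + 7) = -152 - 8542*(-I*sqrt(46)/46) = -152 - (-4271)*I*sqrt(46)/23 = -152 + 4271*I*sqrt(46)/23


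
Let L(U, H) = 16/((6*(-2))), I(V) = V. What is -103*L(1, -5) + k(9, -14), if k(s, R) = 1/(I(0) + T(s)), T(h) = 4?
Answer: 1651/12 ≈ 137.58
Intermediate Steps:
k(s, R) = ¼ (k(s, R) = 1/(0 + 4) = 1/4 = ¼)
L(U, H) = -4/3 (L(U, H) = 16/(-12) = 16*(-1/12) = -4/3)
-103*L(1, -5) + k(9, -14) = -103*(-4/3) + ¼ = 412/3 + ¼ = 1651/12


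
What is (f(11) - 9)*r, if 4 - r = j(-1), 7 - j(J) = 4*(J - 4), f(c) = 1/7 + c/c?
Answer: 1265/7 ≈ 180.71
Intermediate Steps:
f(c) = 8/7 (f(c) = 1*(⅐) + 1 = ⅐ + 1 = 8/7)
j(J) = 23 - 4*J (j(J) = 7 - 4*(J - 4) = 7 - 4*(-4 + J) = 7 - (-16 + 4*J) = 7 + (16 - 4*J) = 23 - 4*J)
r = -23 (r = 4 - (23 - 4*(-1)) = 4 - (23 + 4) = 4 - 1*27 = 4 - 27 = -23)
(f(11) - 9)*r = (8/7 - 9)*(-23) = -55/7*(-23) = 1265/7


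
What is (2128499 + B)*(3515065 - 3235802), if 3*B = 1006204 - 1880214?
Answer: 1539154394081/3 ≈ 5.1305e+11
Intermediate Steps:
B = -874010/3 (B = (1006204 - 1880214)/3 = (⅓)*(-874010) = -874010/3 ≈ -2.9134e+5)
(2128499 + B)*(3515065 - 3235802) = (2128499 - 874010/3)*(3515065 - 3235802) = (5511487/3)*279263 = 1539154394081/3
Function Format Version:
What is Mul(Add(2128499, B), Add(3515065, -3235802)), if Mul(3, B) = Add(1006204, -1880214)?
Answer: Rational(1539154394081, 3) ≈ 5.1305e+11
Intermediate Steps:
B = Rational(-874010, 3) (B = Mul(Rational(1, 3), Add(1006204, -1880214)) = Mul(Rational(1, 3), -874010) = Rational(-874010, 3) ≈ -2.9134e+5)
Mul(Add(2128499, B), Add(3515065, -3235802)) = Mul(Add(2128499, Rational(-874010, 3)), Add(3515065, -3235802)) = Mul(Rational(5511487, 3), 279263) = Rational(1539154394081, 3)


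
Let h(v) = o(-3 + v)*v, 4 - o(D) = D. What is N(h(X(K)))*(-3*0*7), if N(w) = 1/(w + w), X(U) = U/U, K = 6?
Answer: 0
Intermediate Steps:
o(D) = 4 - D
X(U) = 1
h(v) = v*(7 - v) (h(v) = (4 - (-3 + v))*v = (4 + (3 - v))*v = (7 - v)*v = v*(7 - v))
N(w) = 1/(2*w)
N(h(X(K)))*(-3*0*7) = (1/(2*((1*(7 - 1*1)))))*(-3*0*7) = (1/(2*((1*(7 - 1)))))*(0*7) = (1/(2*((1*6))))*0 = ((1/2)/6)*0 = ((1/2)*(1/6))*0 = (1/12)*0 = 0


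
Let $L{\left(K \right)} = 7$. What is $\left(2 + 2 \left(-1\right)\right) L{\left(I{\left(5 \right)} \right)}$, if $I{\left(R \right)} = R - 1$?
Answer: $0$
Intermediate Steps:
$I{\left(R \right)} = -1 + R$ ($I{\left(R \right)} = R - 1 = -1 + R$)
$\left(2 + 2 \left(-1\right)\right) L{\left(I{\left(5 \right)} \right)} = \left(2 + 2 \left(-1\right)\right) 7 = \left(2 - 2\right) 7 = 0 \cdot 7 = 0$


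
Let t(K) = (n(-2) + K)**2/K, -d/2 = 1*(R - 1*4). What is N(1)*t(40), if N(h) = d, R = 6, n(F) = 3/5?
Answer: -41209/250 ≈ -164.84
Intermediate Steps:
n(F) = 3/5 (n(F) = 3*(1/5) = 3/5)
d = -4 (d = -2*(6 - 1*4) = -2*(6 - 4) = -2*2 = -4)
N(h) = -4
t(K) = (3/5 + K)**2/K
N(1)*t(40) = -4*(3 + 5*40)**2/(25*40) = -4*(3 + 200)**2/(25*40) = -4*203**2/(25*40) = -4*41209/(25*40) = -4*41209/1000 = -41209/250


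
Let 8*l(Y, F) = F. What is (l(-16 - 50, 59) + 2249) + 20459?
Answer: 181723/8 ≈ 22715.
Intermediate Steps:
l(Y, F) = F/8
(l(-16 - 50, 59) + 2249) + 20459 = ((⅛)*59 + 2249) + 20459 = (59/8 + 2249) + 20459 = 18051/8 + 20459 = 181723/8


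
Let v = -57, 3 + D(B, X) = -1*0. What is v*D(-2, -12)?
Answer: 171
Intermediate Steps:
D(B, X) = -3 (D(B, X) = -3 - 1*0 = -3 + 0 = -3)
v*D(-2, -12) = -57*(-3) = 171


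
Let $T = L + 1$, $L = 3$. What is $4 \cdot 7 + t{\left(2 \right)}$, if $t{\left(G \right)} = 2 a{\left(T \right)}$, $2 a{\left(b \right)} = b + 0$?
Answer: $32$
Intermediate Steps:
$T = 4$ ($T = 3 + 1 = 4$)
$a{\left(b \right)} = \frac{b}{2}$ ($a{\left(b \right)} = \frac{b + 0}{2} = \frac{b}{2}$)
$t{\left(G \right)} = 4$ ($t{\left(G \right)} = 2 \cdot \frac{1}{2} \cdot 4 = 2 \cdot 2 = 4$)
$4 \cdot 7 + t{\left(2 \right)} = 4 \cdot 7 + 4 = 28 + 4 = 32$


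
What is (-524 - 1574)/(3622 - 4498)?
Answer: 1049/438 ≈ 2.3950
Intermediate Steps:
(-524 - 1574)/(3622 - 4498) = -2098/(-876) = -2098*(-1/876) = 1049/438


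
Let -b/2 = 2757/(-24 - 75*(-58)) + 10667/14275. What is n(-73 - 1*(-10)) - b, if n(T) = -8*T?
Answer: 5215807139/10292275 ≈ 506.77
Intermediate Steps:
b = -28500539/10292275 (b = -2*(2757/(-24 - 75*(-58)) + 10667/14275) = -2*(2757/(-24 + 4350) + 10667*(1/14275)) = -2*(2757/4326 + 10667/14275) = -2*(2757*(1/4326) + 10667/14275) = -2*(919/1442 + 10667/14275) = -2*28500539/20584550 = -28500539/10292275 ≈ -2.7691)
n(-73 - 1*(-10)) - b = -8*(-73 - 1*(-10)) - 1*(-28500539/10292275) = -8*(-73 + 10) + 28500539/10292275 = -8*(-63) + 28500539/10292275 = 504 + 28500539/10292275 = 5215807139/10292275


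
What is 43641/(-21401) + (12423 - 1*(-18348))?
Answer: 658486530/21401 ≈ 30769.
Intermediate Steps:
43641/(-21401) + (12423 - 1*(-18348)) = 43641*(-1/21401) + (12423 + 18348) = -43641/21401 + 30771 = 658486530/21401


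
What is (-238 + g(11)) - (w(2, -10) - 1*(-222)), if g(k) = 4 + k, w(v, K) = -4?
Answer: -441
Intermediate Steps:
(-238 + g(11)) - (w(2, -10) - 1*(-222)) = (-238 + (4 + 11)) - (-4 - 1*(-222)) = (-238 + 15) - (-4 + 222) = -223 - 1*218 = -223 - 218 = -441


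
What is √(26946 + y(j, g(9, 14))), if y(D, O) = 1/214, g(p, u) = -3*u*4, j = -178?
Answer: √1234019230/214 ≈ 164.15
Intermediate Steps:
g(p, u) = -12*u
y(D, O) = 1/214
√(26946 + y(j, g(9, 14))) = √(26946 + 1/214) = √(5766445/214) = √1234019230/214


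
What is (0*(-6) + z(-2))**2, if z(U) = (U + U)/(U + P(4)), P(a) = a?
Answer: 4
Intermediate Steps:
z(U) = 2*U/(4 + U) (z(U) = (U + U)/(U + 4) = (2*U)/(4 + U) = 2*U/(4 + U))
(0*(-6) + z(-2))**2 = (0*(-6) + 2*(-2)/(4 - 2))**2 = (0 + 2*(-2)/2)**2 = (0 + 2*(-2)*(1/2))**2 = (0 - 2)**2 = (-2)**2 = 4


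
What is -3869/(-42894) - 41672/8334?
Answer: -10834781/2206658 ≈ -4.9100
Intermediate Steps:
-3869/(-42894) - 41672/8334 = -3869*(-1/42894) - 41672*1/8334 = 3869/42894 - 20836/4167 = -10834781/2206658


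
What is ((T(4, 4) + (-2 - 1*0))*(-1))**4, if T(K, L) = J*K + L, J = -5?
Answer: 104976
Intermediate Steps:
T(K, L) = L - 5*K (T(K, L) = -5*K + L = L - 5*K)
((T(4, 4) + (-2 - 1*0))*(-1))**4 = (((4 - 5*4) + (-2 - 1*0))*(-1))**4 = (((4 - 20) + (-2 + 0))*(-1))**4 = ((-16 - 2)*(-1))**4 = (-18*(-1))**4 = 18**4 = 104976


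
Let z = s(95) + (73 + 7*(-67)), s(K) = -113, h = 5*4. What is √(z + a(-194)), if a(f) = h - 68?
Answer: I*√557 ≈ 23.601*I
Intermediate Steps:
h = 20
z = -509 (z = -113 + (73 + 7*(-67)) = -113 + (73 - 469) = -113 - 396 = -509)
a(f) = -48 (a(f) = 20 - 68 = -48)
√(z + a(-194)) = √(-509 - 48) = √(-557) = I*√557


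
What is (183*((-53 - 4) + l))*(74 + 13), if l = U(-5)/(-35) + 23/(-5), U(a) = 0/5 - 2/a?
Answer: -171660222/175 ≈ -9.8092e+5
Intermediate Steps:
U(a) = -2/a (U(a) = 0*(⅕) - 2/a = 0 - 2/a = -2/a)
l = -807/175 (l = -2/(-5)/(-35) + 23/(-5) = -2*(-⅕)*(-1/35) + 23*(-⅕) = (⅖)*(-1/35) - 23/5 = -2/175 - 23/5 = -807/175 ≈ -4.6114)
(183*((-53 - 4) + l))*(74 + 13) = (183*((-53 - 4) - 807/175))*(74 + 13) = (183*(-57 - 807/175))*87 = (183*(-10782/175))*87 = -1973106/175*87 = -171660222/175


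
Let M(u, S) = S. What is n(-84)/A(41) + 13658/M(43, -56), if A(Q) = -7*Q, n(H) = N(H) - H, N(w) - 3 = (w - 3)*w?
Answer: -309569/1148 ≈ -269.66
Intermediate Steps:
N(w) = 3 + w*(-3 + w) (N(w) = 3 + (w - 3)*w = 3 + (-3 + w)*w = 3 + w*(-3 + w))
n(H) = 3 + H**2 - 4*H (n(H) = (3 + H**2 - 3*H) - H = 3 + H**2 - 4*H)
n(-84)/A(41) + 13658/M(43, -56) = (3 + (-84)**2 - 4*(-84))/((-7*41)) + 13658/(-56) = (3 + 7056 + 336)/(-287) + 13658*(-1/56) = 7395*(-1/287) - 6829/28 = -7395/287 - 6829/28 = -309569/1148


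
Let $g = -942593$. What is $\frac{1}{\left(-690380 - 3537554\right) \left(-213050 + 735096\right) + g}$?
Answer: $- \frac{1}{2207176975557} \approx -4.5307 \cdot 10^{-13}$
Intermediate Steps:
$\frac{1}{\left(-690380 - 3537554\right) \left(-213050 + 735096\right) + g} = \frac{1}{\left(-690380 - 3537554\right) \left(-213050 + 735096\right) - 942593} = \frac{1}{\left(-4227934\right) 522046 - 942593} = \frac{1}{-2207176032964 - 942593} = \frac{1}{-2207176975557} = - \frac{1}{2207176975557}$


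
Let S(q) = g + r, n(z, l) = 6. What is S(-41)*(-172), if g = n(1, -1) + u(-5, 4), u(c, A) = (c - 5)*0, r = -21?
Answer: 2580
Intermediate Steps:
u(c, A) = 0 (u(c, A) = (-5 + c)*0 = 0)
g = 6 (g = 6 + 0 = 6)
S(q) = -15 (S(q) = 6 - 21 = -15)
S(-41)*(-172) = -15*(-172) = 2580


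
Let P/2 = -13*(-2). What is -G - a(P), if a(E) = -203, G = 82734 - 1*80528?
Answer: -2003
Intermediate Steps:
G = 2206 (G = 82734 - 80528 = 2206)
P = 52 (P = 2*(-13*(-2)) = 2*26 = 52)
-G - a(P) = -1*2206 - 1*(-203) = -2206 + 203 = -2003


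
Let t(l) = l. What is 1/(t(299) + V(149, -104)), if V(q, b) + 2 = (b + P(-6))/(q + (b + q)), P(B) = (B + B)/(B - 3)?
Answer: 291/86273 ≈ 0.0033730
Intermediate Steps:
P(B) = 2*B/(-3 + B) (P(B) = (2*B)/(-3 + B) = 2*B/(-3 + B))
V(q, b) = -2 + (4/3 + b)/(b + 2*q) (V(q, b) = -2 + (b + 2*(-6)/(-3 - 6))/(q + (b + q)) = -2 + (b + 2*(-6)/(-9))/(b + 2*q) = -2 + (b + 2*(-6)*(-⅑))/(b + 2*q) = -2 + (b + 4/3)/(b + 2*q) = -2 + (4/3 + b)/(b + 2*q))
1/(t(299) + V(149, -104)) = 1/(299 + (4/3 - 1*(-104) - 4*149)/(-104 + 2*149)) = 1/(299 + (4/3 + 104 - 596)/(-104 + 298)) = 1/(299 - 1472/3/194) = 1/(299 + (1/194)*(-1472/3)) = 1/(299 - 736/291) = 1/(86273/291) = 291/86273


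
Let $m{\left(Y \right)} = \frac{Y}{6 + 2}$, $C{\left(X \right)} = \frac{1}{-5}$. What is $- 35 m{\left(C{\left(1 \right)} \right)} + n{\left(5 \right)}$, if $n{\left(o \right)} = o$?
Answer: $\frac{47}{8} \approx 5.875$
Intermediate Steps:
$C{\left(X \right)} = - \frac{1}{5}$
$m{\left(Y \right)} = \frac{Y}{8}$
$- 35 m{\left(C{\left(1 \right)} \right)} + n{\left(5 \right)} = - 35 \cdot \frac{1}{8} \left(- \frac{1}{5}\right) + 5 = \left(-35\right) \left(- \frac{1}{40}\right) + 5 = \frac{7}{8} + 5 = \frac{47}{8}$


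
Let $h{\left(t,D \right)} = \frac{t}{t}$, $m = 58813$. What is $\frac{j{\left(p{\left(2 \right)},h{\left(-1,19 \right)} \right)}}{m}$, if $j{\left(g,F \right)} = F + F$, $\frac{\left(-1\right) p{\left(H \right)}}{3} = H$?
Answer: $\frac{2}{58813} \approx 3.4006 \cdot 10^{-5}$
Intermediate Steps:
$h{\left(t,D \right)} = 1$
$p{\left(H \right)} = - 3 H$
$j{\left(g,F \right)} = 2 F$
$\frac{j{\left(p{\left(2 \right)},h{\left(-1,19 \right)} \right)}}{m} = \frac{2 \cdot 1}{58813} = 2 \cdot \frac{1}{58813} = \frac{2}{58813}$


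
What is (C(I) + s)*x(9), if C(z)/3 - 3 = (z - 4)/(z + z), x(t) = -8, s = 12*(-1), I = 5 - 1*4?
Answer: 60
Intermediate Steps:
I = 1 (I = 5 - 4 = 1)
s = -12
C(z) = 9 + 3*(-4 + z)/(2*z) (C(z) = 9 + 3*((z - 4)/(z + z)) = 9 + 3*((-4 + z)/((2*z))) = 9 + 3*((-4 + z)*(1/(2*z))) = 9 + 3*((-4 + z)/(2*z)) = 9 + 3*(-4 + z)/(2*z))
(C(I) + s)*x(9) = ((21/2 - 6/1) - 12)*(-8) = ((21/2 - 6*1) - 12)*(-8) = ((21/2 - 6) - 12)*(-8) = (9/2 - 12)*(-8) = -15/2*(-8) = 60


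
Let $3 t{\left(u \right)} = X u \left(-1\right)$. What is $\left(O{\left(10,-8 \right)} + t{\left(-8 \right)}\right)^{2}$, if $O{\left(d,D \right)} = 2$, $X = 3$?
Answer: $100$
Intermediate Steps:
$t{\left(u \right)} = - u$ ($t{\left(u \right)} = \frac{3 u \left(-1\right)}{3} = \frac{\left(-3\right) u}{3} = - u$)
$\left(O{\left(10,-8 \right)} + t{\left(-8 \right)}\right)^{2} = \left(2 - -8\right)^{2} = \left(2 + 8\right)^{2} = 10^{2} = 100$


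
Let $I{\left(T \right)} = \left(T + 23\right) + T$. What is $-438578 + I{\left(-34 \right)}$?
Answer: $-438623$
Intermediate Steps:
$I{\left(T \right)} = 23 + 2 T$ ($I{\left(T \right)} = \left(23 + T\right) + T = 23 + 2 T$)
$-438578 + I{\left(-34 \right)} = -438578 + \left(23 + 2 \left(-34\right)\right) = -438578 + \left(23 - 68\right) = -438578 - 45 = -438623$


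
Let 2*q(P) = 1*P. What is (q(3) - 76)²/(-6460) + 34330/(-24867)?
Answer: -1439159467/642563280 ≈ -2.2397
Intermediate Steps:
q(P) = P/2 (q(P) = (1*P)/2 = P/2)
(q(3) - 76)²/(-6460) + 34330/(-24867) = ((½)*3 - 76)²/(-6460) + 34330/(-24867) = (3/2 - 76)²*(-1/6460) + 34330*(-1/24867) = (-149/2)²*(-1/6460) - 34330/24867 = (22201/4)*(-1/6460) - 34330/24867 = -22201/25840 - 34330/24867 = -1439159467/642563280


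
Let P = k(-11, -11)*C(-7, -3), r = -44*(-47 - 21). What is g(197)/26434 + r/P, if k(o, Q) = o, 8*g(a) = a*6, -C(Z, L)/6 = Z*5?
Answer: -14318041/11102280 ≈ -1.2896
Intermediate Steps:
C(Z, L) = -30*Z (C(Z, L) = -6*Z*5 = -30*Z)
g(a) = 3*a/4 (g(a) = (a*6)/8 = (6*a)/8 = 3*a/4)
r = 2992 (r = -44*(-68) = 2992)
P = -2310 (P = -(-330)*(-7) = -11*210 = -2310)
g(197)/26434 + r/P = ((3/4)*197)/26434 + 2992/(-2310) = (591/4)*(1/26434) + 2992*(-1/2310) = 591/105736 - 136/105 = -14318041/11102280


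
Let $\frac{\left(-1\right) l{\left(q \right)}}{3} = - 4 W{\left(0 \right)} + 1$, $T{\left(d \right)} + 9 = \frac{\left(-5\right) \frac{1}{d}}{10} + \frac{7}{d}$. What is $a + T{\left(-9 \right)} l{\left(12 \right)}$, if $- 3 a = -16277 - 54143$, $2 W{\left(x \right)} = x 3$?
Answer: $\frac{47005}{2} \approx 23503.0$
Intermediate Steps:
$W{\left(x \right)} = \frac{3 x}{2}$ ($W{\left(x \right)} = \frac{x 3}{2} = \frac{3 x}{2}$)
$a = \frac{70420}{3}$ ($a = - \frac{-16277 - 54143}{3} = \left(- \frac{1}{3}\right) \left(-70420\right) = \frac{70420}{3} \approx 23473.0$)
$T{\left(d \right)} = -9 + \frac{13}{2 d}$ ($T{\left(d \right)} = -9 + \left(\frac{\left(-5\right) \frac{1}{d}}{10} + \frac{7}{d}\right) = -9 + \left(- \frac{5}{d} \frac{1}{10} + \frac{7}{d}\right) = -9 + \left(- \frac{1}{2 d} + \frac{7}{d}\right) = -9 + \frac{13}{2 d}$)
$l{\left(q \right)} = -3$ ($l{\left(q \right)} = - 3 \left(- 4 \cdot \frac{3}{2} \cdot 0 + 1\right) = - 3 \left(\left(-4\right) 0 + 1\right) = - 3 \left(0 + 1\right) = \left(-3\right) 1 = -3$)
$a + T{\left(-9 \right)} l{\left(12 \right)} = \frac{70420}{3} + \left(-9 + \frac{13}{2 \left(-9\right)}\right) \left(-3\right) = \frac{70420}{3} + \left(-9 + \frac{13}{2} \left(- \frac{1}{9}\right)\right) \left(-3\right) = \frac{70420}{3} + \left(-9 - \frac{13}{18}\right) \left(-3\right) = \frac{70420}{3} - - \frac{175}{6} = \frac{70420}{3} + \frac{175}{6} = \frac{47005}{2}$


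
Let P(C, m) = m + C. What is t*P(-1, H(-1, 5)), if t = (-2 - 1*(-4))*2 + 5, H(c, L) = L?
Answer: 36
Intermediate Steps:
P(C, m) = C + m
t = 9 (t = (-2 + 4)*2 + 5 = 2*2 + 5 = 4 + 5 = 9)
t*P(-1, H(-1, 5)) = 9*(-1 + 5) = 9*4 = 36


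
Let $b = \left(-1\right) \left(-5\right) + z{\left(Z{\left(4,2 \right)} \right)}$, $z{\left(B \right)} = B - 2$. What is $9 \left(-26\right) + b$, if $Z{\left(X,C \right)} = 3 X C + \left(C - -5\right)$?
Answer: $-200$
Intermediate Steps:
$Z{\left(X,C \right)} = 5 + C + 3 C X$ ($Z{\left(X,C \right)} = 3 C X + \left(C + 5\right) = 3 C X + \left(5 + C\right) = 5 + C + 3 C X$)
$z{\left(B \right)} = -2 + B$
$b = 34$ ($b = \left(-1\right) \left(-5\right) + \left(-2 + \left(5 + 2 + 3 \cdot 2 \cdot 4\right)\right) = 5 + \left(-2 + \left(5 + 2 + 24\right)\right) = 5 + \left(-2 + 31\right) = 5 + 29 = 34$)
$9 \left(-26\right) + b = 9 \left(-26\right) + 34 = -234 + 34 = -200$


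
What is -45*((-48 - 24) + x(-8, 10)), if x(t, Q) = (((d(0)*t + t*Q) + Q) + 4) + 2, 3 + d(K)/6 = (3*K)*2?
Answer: -360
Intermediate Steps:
d(K) = -18 + 36*K (d(K) = -18 + 6*((3*K)*2) = -18 + 6*(6*K) = -18 + 36*K)
x(t, Q) = 6 + Q - 18*t + Q*t (x(t, Q) = ((((-18 + 36*0)*t + t*Q) + Q) + 4) + 2 = ((((-18 + 0)*t + Q*t) + Q) + 4) + 2 = (((-18*t + Q*t) + Q) + 4) + 2 = ((Q - 18*t + Q*t) + 4) + 2 = (4 + Q - 18*t + Q*t) + 2 = 6 + Q - 18*t + Q*t)
-45*((-48 - 24) + x(-8, 10)) = -45*((-48 - 24) + (6 + 10 - 18*(-8) + 10*(-8))) = -45*(-72 + (6 + 10 + 144 - 80)) = -45*(-72 + 80) = -45*8 = -360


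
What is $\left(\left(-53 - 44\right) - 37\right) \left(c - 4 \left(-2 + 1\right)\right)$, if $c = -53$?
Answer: $6566$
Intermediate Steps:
$\left(\left(-53 - 44\right) - 37\right) \left(c - 4 \left(-2 + 1\right)\right) = \left(\left(-53 - 44\right) - 37\right) \left(-53 - 4 \left(-2 + 1\right)\right) = \left(-97 - 37\right) \left(-53 - -4\right) = - 134 \left(-53 + 4\right) = \left(-134\right) \left(-49\right) = 6566$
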